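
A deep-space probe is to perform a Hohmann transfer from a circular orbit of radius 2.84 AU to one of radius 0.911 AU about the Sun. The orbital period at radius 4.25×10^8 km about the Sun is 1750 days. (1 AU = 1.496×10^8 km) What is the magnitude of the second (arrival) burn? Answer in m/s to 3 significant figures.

Δv₂ = 7190 m/s

From Kepler's third law T² = 4π²r³/μ at r = 4.25×10^8 km, T = 1750 days = 1750 × 86400 s = 1.512×10^8 s: μ = 4π²r³/T² = 1.32563×10^11 km³/s².
In km: r₁ = 2.84 × 1.496×10^8 = 4.24864×10^8 km; r₂ = 0.911 × 1.496×10^8 = 1.362856×10^8 km.
Semi-major axis of the transfer orbit: a_t = (4.24864×10^8 + 1.362856×10^8)/2 = 2.805748×10^8 km.
Circular speed at r = 1.362856×10^8 km: v_c = √(μ/r) = 31.19 km/s.
Transfer-orbit speed at the same r (vis-viva, a = a_t): v_t = √[μ(2/r − 1/a_t)] = 38.38 km/s.
Δv₂ = |v_t − v_c| = |38.38 − 31.19| = 7.190 km/s.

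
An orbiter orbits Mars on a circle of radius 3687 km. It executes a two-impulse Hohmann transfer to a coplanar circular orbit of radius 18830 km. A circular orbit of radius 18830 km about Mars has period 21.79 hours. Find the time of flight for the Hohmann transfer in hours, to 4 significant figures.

From Kepler's third law T² = 4π²r³/μ at r = 18830 km, T = 21.79 hours = 21.79 × 3600 s = 78444 s: μ = 4π²r³/T² = 42834.3 km³/s².
Semi-major axis of the transfer orbit: a_t = (3687 + 18830)/2 = 11258.5 km.
Half the transfer-orbit period gives t = π√(a_t³/μ) = 18133 s.
Converting: 18133 s ÷ 3600 s/hour = 5.037 hours.

t = 5.037 hours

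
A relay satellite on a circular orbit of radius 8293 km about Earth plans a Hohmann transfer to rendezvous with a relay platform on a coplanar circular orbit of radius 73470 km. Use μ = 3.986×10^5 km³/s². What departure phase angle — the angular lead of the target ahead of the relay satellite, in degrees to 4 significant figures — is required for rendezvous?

φ = 105.3°

The Hohmann ellipse has a_t = (r₁ + r₂)/2 = 40881.5 km.
The half-period of the transfer ellipse is t = π√(a_t³/μ) = 41130 s.
The target's mean motion on its circular orbit is ω₂ = √(μ/r₂³) = 3.170×10^-5 rad/s.
Angle swept by the target during transfer: ω₂·t = 1.304 rad = 74.71°.
The relay satellite traverses 180° on the transfer ellipse, so the target must lead by 180° − 74.71° = 105.3°.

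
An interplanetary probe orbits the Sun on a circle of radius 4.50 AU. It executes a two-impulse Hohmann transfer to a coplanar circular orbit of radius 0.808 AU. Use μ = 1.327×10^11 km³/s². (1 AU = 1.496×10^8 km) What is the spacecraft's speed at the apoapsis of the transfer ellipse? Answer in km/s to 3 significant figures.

In km: r₁ = 4.50 × 1.496×10^8 = 6.732×10^8 km; r₂ = 0.808 × 1.496×10^8 = 1.208768×10^8 km.
Semi-major axis of the transfer orbit: a_t = (6.732×10^8 + 1.208768×10^8)/2 = 3.970384×10^8 km.
At apoapsis, r = 6.732×10^8 km.
From the vis-viva equation, v = √[μ(2/r − 1/a_t)] = 7.747 km/s.

v = 7.75 km/s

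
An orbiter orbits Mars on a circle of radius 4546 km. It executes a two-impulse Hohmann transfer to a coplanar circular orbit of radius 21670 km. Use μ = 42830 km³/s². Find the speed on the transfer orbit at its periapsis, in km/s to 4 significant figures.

v = 3.947 km/s

Semi-major axis of the transfer orbit: a_t = (4546 + 21670)/2 = 13108 km.
The periapsis of the transfer ellipse is at r = 4546 km.
Vis-viva: v = √[μ(2/r − 1/a_t)] = √[42830 × (2/4546 − 1/13108)] = 3.947 km/s.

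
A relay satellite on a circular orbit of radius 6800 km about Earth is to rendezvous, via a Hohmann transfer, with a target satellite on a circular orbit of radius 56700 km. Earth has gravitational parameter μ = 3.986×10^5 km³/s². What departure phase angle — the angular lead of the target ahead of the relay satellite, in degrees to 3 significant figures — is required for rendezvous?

Transfer-ellipse semi-major axis a_t = (r₁ + r₂)/2 = (6800 + 56700)/2 = 31750 km.
Transfer time t = π√(a_t³/μ) = 28151 s.
Target angular speed ω₂ = √(μ/r₂³) = 4.6762×10^-5 rad/s.
Angle swept by the target during transfer: ω₂·t = 1.3164 rad = 75.42°.
The relay satellite traverses 180° on the transfer ellipse, so the target must lead by 180° − 75.42° = 105°.

φ = 105°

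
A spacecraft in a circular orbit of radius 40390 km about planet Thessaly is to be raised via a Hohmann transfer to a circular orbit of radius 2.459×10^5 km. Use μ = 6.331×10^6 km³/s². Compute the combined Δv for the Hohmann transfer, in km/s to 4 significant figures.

Δv = 6.268 km/s

Semi-major axis of the transfer orbit: a_t = (40390 + 2.459×10^5)/2 = 1.43145×10^5 km.
Circular speed at r₁: v₁ = √(μ/r₁) = √(6.331×10^6/40390) = 12.520 km/s.
Transfer-orbit speed at r₁ (vis-viva equation): v_p = √[μ(2/r₁ − 1/a_t)] = 16.409 km/s.
First burn Δv₁ = |v_p − v₁| = 3.889 km/s.
Circular speed at r₂: v₂ = √(μ/r₂) = 5.074 km/s.
Transfer-orbit speed at r₂: v_a = √[μ(2/r₂ − 1/a_t)] = 2.695 km/s.
Second burn Δv₂ = |v₂ − v_a| = 2.379 km/s.
Δv = Δv₁ + Δv₂ = 3.889 + 2.379 = 6.268 km/s.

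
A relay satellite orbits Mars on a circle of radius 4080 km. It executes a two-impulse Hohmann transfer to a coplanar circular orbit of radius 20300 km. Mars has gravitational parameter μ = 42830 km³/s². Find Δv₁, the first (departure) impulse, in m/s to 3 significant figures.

Δv₁ = 941 m/s

Semi-major axis of the transfer orbit: a_t = (4080 + 20300)/2 = 12190 km.
Circular speed at r = 4080 km: v_c = √(μ/r) = 3.2400 km/s.
Transfer-orbit speed at the same r (vis-viva, a = a_t): v_t = √[μ(2/r − 1/a_t)] = 4.1811 km/s.
Δv₁ = |v_t − v_c| = |4.1811 − 3.2400| = 0.9411 km/s.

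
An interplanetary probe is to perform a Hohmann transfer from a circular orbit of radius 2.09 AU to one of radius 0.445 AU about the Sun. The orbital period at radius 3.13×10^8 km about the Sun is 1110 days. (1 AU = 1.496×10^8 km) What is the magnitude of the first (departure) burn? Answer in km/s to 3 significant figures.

From Kepler's third law T² = 4π²r³/μ at r = 3.13×10^8 km, T = 1110 days = 1110 × 86400 s = 9.5904×10^7 s: μ = 4π²r³/T² = 1.31619×10^11 km³/s².
In km: r₁ = 2.09 × 1.496×10^8 = 3.12664×10^8 km; r₂ = 0.445 × 1.496×10^8 = 6.6572×10^7 km.
The Hohmann ellipse has a_t = (r₁ + r₂)/2 = 1.89618×10^8 km.
On the circular orbit at r = 3.12664×10^8 km, v_c = √(μ/r) = 20.52 km/s.
Vis-viva on the transfer ellipse at r = 3.12664×10^8 km gives v_t = √[μ(2/r − 1/a_t)] = 12.16 km/s.
Δv₁ = |v_t − v_c| = |12.16 − 20.52| = 8.360 km/s.

Δv₁ = 8.36 km/s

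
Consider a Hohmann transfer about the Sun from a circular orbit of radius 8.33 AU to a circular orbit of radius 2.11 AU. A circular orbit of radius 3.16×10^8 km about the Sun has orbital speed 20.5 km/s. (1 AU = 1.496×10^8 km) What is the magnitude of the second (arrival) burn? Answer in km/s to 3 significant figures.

Δv₂ = 5.40 km/s

From the circular-orbit relation v² = μ/r at r = 3.16×10^8 km: μ = v²r = (20.5)² × 3.16×10^8 = 1.32799×10^11 km³/s².
In km: r₁ = 8.33 × 1.496×10^8 = 1.246168×10^9 km; r₂ = 2.11 × 1.496×10^8 = 3.15656×10^8 km.
Semi-major axis of the transfer orbit: a_t = (1.246168×10^9 + 3.15656×10^8)/2 = 7.80912×10^8 km.
On the circular orbit at r = 3.15656×10^8 km, v_c = √(μ/r) = 20.5112 km/s.
Transfer-orbit speed at the same r (vis-viva, a = a_t): v_t = √[μ(2/r − 1/a_t)] = 25.9106 km/s.
Δv₂ = |v_t − v_c| = |25.9106 − 20.5112| = 5.399 km/s.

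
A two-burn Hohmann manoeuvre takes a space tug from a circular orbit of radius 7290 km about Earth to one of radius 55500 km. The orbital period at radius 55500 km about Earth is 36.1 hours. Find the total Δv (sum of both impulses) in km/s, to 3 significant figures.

From Kepler's third law T² = 4π²r³/μ at r = 55500 km, T = 36.1 hours = 36.1 × 3600 s = 1.2996×10^5 s: μ = 4π²r³/T² = 3.99594×10^5 km³/s².
Semi-major axis of the transfer orbit: a_t = (7290 + 55500)/2 = 31395 km.
At r₁ the circular-orbit speed is v₁ = √(μ/r₁) = 7.404 km/s.
On the transfer ellipse at r₁, v² = μ(2/r − 1/a) gives v_p = √[μ(2/r₁ − 1/a_t)] = 9.844 km/s.
First burn Δv₁ = |v_p − v₁| = 2.440 km/s.
At r₂, v₂ = √(μ/r₂) = 2.683 km/s.
Transfer-orbit speed at r₂: v_a = √[μ(2/r₂ − 1/a_t)] = 1.293 km/s.
Second burn Δv₂ = |v₂ − v_a| = 1.390 km/s.
Δv = Δv₁ + Δv₂ = 2.440 + 1.390 = 3.830 km/s.

Δv = 3.83 km/s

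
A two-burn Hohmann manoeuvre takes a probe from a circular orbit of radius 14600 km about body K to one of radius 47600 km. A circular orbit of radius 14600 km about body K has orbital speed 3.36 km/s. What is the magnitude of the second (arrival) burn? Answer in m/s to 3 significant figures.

From the circular-orbit relation v² = μ/r at r = 14600 km: μ = v²r = (3.36)² × 14600 = 1.64828×10^5 km³/s².
The Hohmann ellipse has a_t = (r₁ + r₂)/2 = 31100 km.
On the circular orbit at r = 47600 km, v_c = √(μ/r) = 1.8609 km/s.
Transfer-orbit speed at the same r (vis-viva, a = a_t): v_t = √[μ(2/r − 1/a_t)] = 1.2750 km/s.
Δv₂ = |v_t − v_c| = |1.2750 − 1.8609| = 0.5859 km/s.

Δv₂ = 586 m/s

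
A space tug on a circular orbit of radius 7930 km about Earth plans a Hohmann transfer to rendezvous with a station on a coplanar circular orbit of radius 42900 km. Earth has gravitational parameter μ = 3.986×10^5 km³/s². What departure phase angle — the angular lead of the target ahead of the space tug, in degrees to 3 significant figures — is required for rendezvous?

φ = 97.9°

The Hohmann ellipse has a_t = (r₁ + r₂)/2 = 25415 km.
Transfer time t = π√(a_t³/μ) = 20161 s.
The target's mean motion on its circular orbit is ω₂ = √(μ/r₂³) = 7.1053×10^-5 rad/s.
Angle swept by the target during transfer: ω₂·t = 1.4325 rad = 82.08°.
Arrival is 180° from departure on the ellipse, so φ = 180° − 82.08° = 97.9°.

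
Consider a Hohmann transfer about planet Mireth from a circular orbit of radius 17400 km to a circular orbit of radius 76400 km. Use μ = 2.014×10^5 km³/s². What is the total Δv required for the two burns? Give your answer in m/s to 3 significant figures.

Δv = 1570 m/s

Semi-major axis of the transfer orbit: a_t = (17400 + 76400)/2 = 46900 km.
Circular speed at r₁: v₁ = √(μ/r₁) = √(2.014×10^5/17400) = 3.4022 km/s.
Transfer-orbit speed at r₁ (vis-viva): v_p = √[μ(2/r₁ − 1/a_t)] = 4.3423 km/s.
First burn Δv₁ = |v_p − v₁| = 0.9401 km/s.
At r₂, v₂ = √(μ/r₂) = 1.6236 km/s.
Transfer-orbit speed at r₂: v_a = √[μ(2/r₂ − 1/a_t)] = 0.98894 km/s.
Second burn Δv₂ = |v₂ − v_a| = 0.6347 km/s.
Δv = Δv₁ + Δv₂ = 0.9401 + 0.6347 = 1.575 km/s.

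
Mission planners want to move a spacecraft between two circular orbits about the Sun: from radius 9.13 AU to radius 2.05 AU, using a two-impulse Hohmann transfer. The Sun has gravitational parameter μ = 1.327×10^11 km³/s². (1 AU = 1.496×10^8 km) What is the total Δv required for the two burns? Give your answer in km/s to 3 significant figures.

Δv = 9.67 km/s

In km: r₁ = 9.13 × 1.496×10^8 = 1.365848×10^9 km; r₂ = 2.05 × 1.496×10^8 = 3.0668×10^8 km.
Transfer-ellipse semi-major axis a_t = (r₁ + r₂)/2 = (1.365848×10^9 + 3.0668×10^8)/2 = 8.36264×10^8 km.
Circular speed at r₁: v₁ = √(μ/r₁) = √(1.327×10^11/1.365848×10^9) = 9.8568 km/s.
Transfer-orbit speed at r₁ (v² = μ(2/r − 1/a)): v_a = √[μ(2/r₁ − 1/a_t)] = 5.9691 km/s.
First burn Δv₁ = |v_a − v₁| = 3.8877 km/s.
Circular speed at r₂: v₂ = √(μ/r₂) = 20.8014 km/s.
Transfer-orbit speed at r₂: v_p = √[μ(2/r₂ − 1/a_t)] = 26.5841 km/s.
Second burn Δv₂ = |v₂ − v_p| = 5.7827 km/s.
Total Δv = Δv₁ + Δv₂ = 9.670 km/s.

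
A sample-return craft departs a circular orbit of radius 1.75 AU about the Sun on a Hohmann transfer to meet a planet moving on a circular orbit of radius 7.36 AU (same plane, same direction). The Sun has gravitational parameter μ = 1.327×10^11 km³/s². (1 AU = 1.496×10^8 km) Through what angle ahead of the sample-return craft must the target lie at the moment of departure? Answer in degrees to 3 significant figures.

In km: r₁ = 1.75 × 1.496×10^8 = 2.618×10^8 km; r₂ = 7.36 × 1.496×10^8 = 1.101056×10^9 km.
Transfer-ellipse semi-major axis a_t = (r₁ + r₂)/2 = (2.618×10^8 + 1.101056×10^9)/2 = 6.81428×10^8 km.
Transfer time t = π√(a_t³/μ) = 1.534×10^8 s.
Target angular speed ω₂ = √(μ/r₂³) = 9.971×10^-9 rad/s.
Angle swept by the target during transfer: ω₂·t = 1.5296 rad = 87.64°.
The sample-return craft traverses 180° on the transfer ellipse, so the target must lead by 180° − 87.64° = 92.4°.

φ = 92.4°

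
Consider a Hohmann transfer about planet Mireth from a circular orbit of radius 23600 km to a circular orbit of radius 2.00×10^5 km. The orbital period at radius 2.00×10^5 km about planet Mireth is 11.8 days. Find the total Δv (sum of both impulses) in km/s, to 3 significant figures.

From Kepler's third law T² = 4π²r³/μ at r = 2.00×10^5 km, T = 11.8 days = 11.8 × 86400 s = 1.01952×10^6 s: μ = 4π²r³/T² = 3.03849×10^5 km³/s².
The Hohmann ellipse has a_t = (r₁ + r₂)/2 = 1.118×10^5 km.
At r₁ the circular-orbit speed is v₁ = √(μ/r₁) = 3.588 km/s.
Transfer-orbit speed at r₁ (vis-viva): v_p = √[μ(2/r₁ − 1/a_t)] = 4.799 km/s.
First burn Δv₁ = |v_p − v₁| = 1.211 km/s.
Circular speed at r₂: v₂ = √(μ/r₂) = 1.2326 km/s.
Transfer-orbit speed at r₂: v_a = √[μ(2/r₂ − 1/a_t)] = 0.56630 km/s.
Second burn Δv₂ = |v₂ − v_a| = 0.6663 km/s.
Total Δv = Δv₁ + Δv₂ = 1.877 km/s.

Δv = 1.88 km/s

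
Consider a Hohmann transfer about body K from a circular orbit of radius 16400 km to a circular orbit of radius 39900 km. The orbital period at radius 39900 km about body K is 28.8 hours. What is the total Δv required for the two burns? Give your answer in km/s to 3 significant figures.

From Kepler's third law T² = 4π²r³/μ at r = 39900 km, T = 28.8 hours = 28.8 × 3600 s = 1.0368×10^5 s: μ = 4π²r³/T² = 2.33286×10^5 km³/s².
The Hohmann ellipse has a_t = (r₁ + r₂)/2 = 28150 km.
Circular speed at r₁: v₁ = √(μ/r₁) = √(2.33286×10^5/16400) = 3.77157 km/s.
Transfer-orbit speed at r₁ (v² = μ(2/r − 1/a)): v_p = √[μ(2/r₁ − 1/a_t)] = 4.49024 km/s.
First burn Δv₁ = |v_p − v₁| = 0.7187 km/s.
Circular speed at r₂: v₂ = √(μ/r₂) = 2.4180 km/s.
Transfer-orbit speed at r₂: v_a = √[μ(2/r₂ − 1/a_t)] = 1.8456 km/s.
Second burn Δv₂ = |v₂ − v_a| = 0.5724 km/s.
Total Δv = Δv₁ + Δv₂ = 1.291 km/s.

Δv = 1.29 km/s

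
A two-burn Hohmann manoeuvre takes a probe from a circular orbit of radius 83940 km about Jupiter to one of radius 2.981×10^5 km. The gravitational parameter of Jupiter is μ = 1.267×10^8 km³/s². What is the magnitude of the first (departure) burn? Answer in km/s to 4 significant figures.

Semi-major axis of the transfer orbit: a_t = (83940 + 2.981×10^5)/2 = 1.9102×10^5 km.
Circular speed at r = 83940 km: v_c = √(μ/r) = 38.851 km/s.
Transfer-orbit speed at the same r (vis-viva, a = a_t): v_t = √[μ(2/r − 1/a_t)] = 48.534 km/s.
Δv₁ = |v_t − v_c| = |48.534 − 38.851| = 9.683 km/s.

Δv₁ = 9.683 km/s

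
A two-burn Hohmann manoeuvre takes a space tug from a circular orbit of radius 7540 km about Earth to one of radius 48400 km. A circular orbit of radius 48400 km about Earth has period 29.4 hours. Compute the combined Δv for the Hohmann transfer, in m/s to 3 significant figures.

Δv = 3680 m/s

From Kepler's third law T² = 4π²r³/μ at r = 48400 km, T = 29.4 hours = 29.4 × 3600 s = 1.0584×10^5 s: μ = 4π²r³/T² = 3.99573×10^5 km³/s².
Transfer-ellipse semi-major axis a_t = (r₁ + r₂)/2 = (7540 + 48400)/2 = 27970 km.
Circular speed at r₁: v₁ = √(μ/r₁) = √(3.99573×10^5/7540) = 7.2797 km/s.
On the transfer ellipse at r₁, vis-viva gives v_p = √[μ(2/r₁ − 1/a_t)] = 9.5761 km/s.
First burn Δv₁ = |v_p − v₁| = 2.2964 km/s.
Circular speed at r₂: v₂ = √(μ/r₂) = 2.873263 km/s.
Transfer-orbit speed at r₂: v_a = √[μ(2/r₂ − 1/a_t)] = 1.491815 km/s.
Second burn Δv₂ = |v₂ − v_a| = 1.3814 km/s.
Total Δv = Δv₁ + Δv₂ = 3.678 km/s.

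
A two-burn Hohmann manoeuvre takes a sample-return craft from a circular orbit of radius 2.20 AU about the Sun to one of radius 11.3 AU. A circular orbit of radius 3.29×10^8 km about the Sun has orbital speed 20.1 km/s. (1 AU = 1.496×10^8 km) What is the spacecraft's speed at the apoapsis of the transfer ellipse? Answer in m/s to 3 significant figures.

From the circular-orbit relation v² = μ/r at r = 3.29×10^8 km: μ = v²r = (20.1)² × 3.29×10^8 = 1.32919×10^11 km³/s².
In km: r₁ = 2.20 × 1.496×10^8 = 3.2912×10^8 km; r₂ = 11.3 × 1.496×10^8 = 1.69048×10^9 km.
The Hohmann ellipse has a_t = (r₁ + r₂)/2 = 1.0098×10^9 km.
The apoapsis of the transfer ellipse is at r = 1.69048×10^9 km.
Vis-viva: v = √[μ(2/r − 1/a_t)] = √[1.32919×10^11 × (2/1.69048×10^9 − 1/1.0098×10^9)] = 5.062 km/s.

v = 5060 m/s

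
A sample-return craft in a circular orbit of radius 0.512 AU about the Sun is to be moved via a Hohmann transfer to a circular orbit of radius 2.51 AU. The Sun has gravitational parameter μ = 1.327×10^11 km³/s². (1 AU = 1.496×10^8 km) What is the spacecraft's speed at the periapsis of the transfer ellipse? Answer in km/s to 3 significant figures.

In km: r₁ = 0.512 × 1.496×10^8 = 7.65952×10^7 km; r₂ = 2.51 × 1.496×10^8 = 3.75496×10^8 km.
The Hohmann ellipse has a_t = (r₁ + r₂)/2 = 2.260456×10^8 km.
At periapsis, r = 7.65952×10^7 km.
From the vis-viva equation, v = √[μ(2/r − 1/a_t)] = 53.65 km/s.

v = 53.6 km/s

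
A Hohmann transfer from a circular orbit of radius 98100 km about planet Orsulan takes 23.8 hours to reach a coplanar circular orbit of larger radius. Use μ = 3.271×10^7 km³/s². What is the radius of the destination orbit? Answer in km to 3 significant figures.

Transfer time t = 23.8 hours = 85680 s, and t = π√(a_t³/μ).
So a_t = (μ t²/π²)^(1/3) = (3.271×10^7 × (85680)² / π²)^(1/3) = 2.8977×10^5 km.
Since a_t = (r₁ + r₂)/2, r₂ = 2a_t − r₁ = 2×2.8977×10^5 − 98100 = 4.8144×10^5 km.

r₂ = 4.81×10^5 km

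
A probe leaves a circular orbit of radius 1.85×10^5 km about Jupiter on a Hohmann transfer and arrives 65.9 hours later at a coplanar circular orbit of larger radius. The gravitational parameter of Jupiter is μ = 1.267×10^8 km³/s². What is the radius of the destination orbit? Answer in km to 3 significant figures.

Transfer time t = 65.9 hours = 2.3724×10^5 s, and t = π√(a_t³/μ).
So a_t = (μ t²/π²)^(1/3) = (1.267×10^8 × (2.3724×10^5)² / π²)^(1/3) = 8.9733×10^5 km.
Since a_t = (r₁ + r₂)/2, r₂ = 2a_t − r₁ = 2×8.9733×10^5 − 1.850×10^5 = 1.60966×10^6 km.

r₂ = 1.61×10^6 km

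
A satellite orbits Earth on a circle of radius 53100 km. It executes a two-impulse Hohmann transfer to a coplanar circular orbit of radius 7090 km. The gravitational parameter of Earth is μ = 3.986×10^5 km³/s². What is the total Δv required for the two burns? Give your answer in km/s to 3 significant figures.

The Hohmann ellipse has a_t = (r₁ + r₂)/2 = 30095 km.
Circular speed at r₁: v₁ = √(μ/r₁) = √(3.986×10^5/53100) = 2.740 km/s.
On the transfer ellipse at r₁, vis-viva equation gives v_a = √[μ(2/r₁ − 1/a_t)] = 1.330 km/s.
First burn Δv₁ = |v_a − v₁| = 1.410 km/s.
Circular speed at r₂: v₂ = √(μ/r₂) = 7.498 km/s.
Transfer-orbit speed at r₂: v_p = √[μ(2/r₂ − 1/a_t)] = 9.960 km/s.
Second burn Δv₂ = |v₂ − v_p| = 2.462 km/s.
Δv = Δv₁ + Δv₂ = 1.410 + 2.462 = 3.872 km/s.

Δv = 3.87 km/s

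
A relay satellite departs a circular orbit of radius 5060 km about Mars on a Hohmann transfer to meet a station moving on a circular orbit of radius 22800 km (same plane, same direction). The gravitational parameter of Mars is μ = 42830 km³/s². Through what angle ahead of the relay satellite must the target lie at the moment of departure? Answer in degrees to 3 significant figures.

The Hohmann ellipse has a_t = (r₁ + r₂)/2 = 13930 km.
Transfer time t = π√(a_t³/μ) = 24960 s.
Target angular speed ω₂ = √(μ/r₂³) = 6.011×10^-5 rad/s.
Angle swept by the target during transfer: ω₂·t = 1.5003 rad = 85.96°.
Arrival is 180° from departure on the ellipse, so φ = 180° − 85.96° = 94.0°.

φ = 94.0°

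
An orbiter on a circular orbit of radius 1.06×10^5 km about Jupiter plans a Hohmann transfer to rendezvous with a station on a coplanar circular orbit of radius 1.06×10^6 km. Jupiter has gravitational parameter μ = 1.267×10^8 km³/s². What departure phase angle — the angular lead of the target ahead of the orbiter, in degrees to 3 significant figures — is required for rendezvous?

φ = 107°

Transfer-ellipse semi-major axis a_t = (r₁ + r₂)/2 = (1.060×10^5 + 1.060×10^6)/2 = 5.830×10^5 km.
Transfer time t = π√(a_t³/μ) = 1.2424×10^5 s.
The target's mean motion on its circular orbit is ω₂ = √(μ/r₂³) = 1.0314×10^-5 rad/s.
Angle swept by the target during transfer: ω₂·t = 1.2814 rad = 73.42°.
The orbiter traverses 180° on the transfer ellipse, so the target must lead by 180° − 73.42° = 107°.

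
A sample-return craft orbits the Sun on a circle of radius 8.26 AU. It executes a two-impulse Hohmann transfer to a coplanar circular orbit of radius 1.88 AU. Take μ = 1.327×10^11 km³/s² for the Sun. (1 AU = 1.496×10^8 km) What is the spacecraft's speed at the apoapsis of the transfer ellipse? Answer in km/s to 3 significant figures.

In km: r₁ = 8.26 × 1.496×10^8 = 1.235696×10^9 km; r₂ = 1.88 × 1.496×10^8 = 2.81248×10^8 km.
Semi-major axis of the transfer orbit: a_t = (1.235696×10^9 + 2.81248×10^8)/2 = 7.58472×10^8 km.
At apoapsis, r = 1.235696×10^9 km.
From the vis-viva equation, v = √[μ(2/r − 1/a_t)] = 6.310 km/s.

v = 6.31 km/s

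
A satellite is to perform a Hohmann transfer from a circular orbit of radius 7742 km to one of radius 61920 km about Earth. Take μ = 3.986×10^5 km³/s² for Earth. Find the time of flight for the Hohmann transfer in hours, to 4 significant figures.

t = 8.985 hours

Semi-major axis of the transfer orbit: a_t = (7742 + 61920)/2 = 34831 km.
Half the transfer-orbit period gives t = π√(a_t³/μ) = 32347 s.
Converting: 32347 s ÷ 3600 s/hour = 8.985 hours.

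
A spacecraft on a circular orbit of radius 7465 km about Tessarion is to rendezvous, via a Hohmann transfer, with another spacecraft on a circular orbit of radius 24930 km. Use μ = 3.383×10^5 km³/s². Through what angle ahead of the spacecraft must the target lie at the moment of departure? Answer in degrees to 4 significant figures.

φ = 85.73°

The Hohmann ellipse has a_t = (r₁ + r₂)/2 = 16197.5 km.
Transfer time t = π√(a_t³/μ) = 11135 s.
Target angular speed ω₂ = √(μ/r₂³) = 1.4776×10^-4 rad/s.
Angle swept by the target during transfer: ω₂·t = 1.6453 rad = 94.27°.
Arrival is 180° from departure on the ellipse, so φ = 180° − 94.27° = 85.73°.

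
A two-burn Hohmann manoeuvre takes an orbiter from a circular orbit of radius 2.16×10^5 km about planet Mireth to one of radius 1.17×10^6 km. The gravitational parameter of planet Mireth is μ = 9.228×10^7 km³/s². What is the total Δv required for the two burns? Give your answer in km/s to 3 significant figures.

The Hohmann ellipse has a_t = (r₁ + r₂)/2 = 6.930×10^5 km.
At r₁ the circular-orbit speed is v₁ = √(μ/r₁) = 20.6694 km/s.
Transfer-orbit speed at r₁ (v² = μ(2/r − 1/a)): v_p = √[μ(2/r₁ − 1/a_t)] = 26.8567 km/s.
First burn Δv₁ = |v_p − v₁| = 6.187 km/s.
Circular speed at r₂: v₂ = √(μ/r₂) = 8.881 km/s.
Transfer-orbit speed at r₂: v_a = √[μ(2/r₂ − 1/a_t)] = 4.958 km/s.
Second burn Δv₂ = |v₂ − v_a| = 3.923 km/s.
Total Δv = Δv₁ + Δv₂ = 10.11 km/s.

Δv = 10.1 km/s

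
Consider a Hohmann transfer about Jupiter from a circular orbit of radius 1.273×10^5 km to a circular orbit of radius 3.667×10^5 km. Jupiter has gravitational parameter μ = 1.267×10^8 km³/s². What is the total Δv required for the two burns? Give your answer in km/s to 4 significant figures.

Δv = 12.14 km/s

The Hohmann ellipse has a_t = (r₁ + r₂)/2 = 2.470×10^5 km.
At r₁ the circular-orbit speed is v₁ = √(μ/r₁) = 31.548 km/s.
Transfer-orbit speed at r₁ (vis-viva equation): v_p = √[μ(2/r₁ − 1/a_t)] = 38.440 km/s.
First burn Δv₁ = |v_p − v₁| = 6.892 km/s.
At r₂, v₂ = √(μ/r₂) = 18.588 km/s.
Transfer-orbit speed at r₂: v_a = √[μ(2/r₂ − 1/a_t)] = 13.344 km/s.
Second burn Δv₂ = |v₂ − v_a| = 5.244 km/s.
Total Δv = Δv₁ + Δv₂ = 12.14 km/s.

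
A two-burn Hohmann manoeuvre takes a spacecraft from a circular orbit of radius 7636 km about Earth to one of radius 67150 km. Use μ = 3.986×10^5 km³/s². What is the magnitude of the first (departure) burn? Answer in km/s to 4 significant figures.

Δv₁ = 2.457 km/s

Transfer-ellipse semi-major axis a_t = (r₁ + r₂)/2 = (7636 + 67150)/2 = 37393 km.
Circular speed at r = 7636 km: v_c = √(μ/r) = 7.225 km/s.
Transfer-orbit speed at the same r (vis-viva, a = a_t): v_t = √[μ(2/r − 1/a_t)] = 9.682 km/s.
Δv₁ = |v_t − v_c| = |9.682 − 7.225| = 2.457 km/s.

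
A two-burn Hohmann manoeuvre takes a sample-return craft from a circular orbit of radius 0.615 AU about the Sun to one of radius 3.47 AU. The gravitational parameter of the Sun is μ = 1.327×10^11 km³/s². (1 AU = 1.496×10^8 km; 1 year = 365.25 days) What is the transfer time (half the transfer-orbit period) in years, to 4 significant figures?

In km: r₁ = 0.615 × 1.496×10^8 = 9.2004×10^7 km; r₂ = 3.47 × 1.496×10^8 = 5.19112×10^8 km.
Semi-major axis of the transfer orbit: a_t = (9.2004×10^7 + 5.19112×10^8)/2 = 3.05558×10^8 km.
Transfer time t = π√(a_t³/μ) = π√((3.05558×10^8)³ / 1.327×10^11) = 4.606×10^7 s.
Converting: 4.606×10^7 s ÷ 3.15576×10^7 s/year (365.25 × 86400) = 1.460 years.

t = 1.460 years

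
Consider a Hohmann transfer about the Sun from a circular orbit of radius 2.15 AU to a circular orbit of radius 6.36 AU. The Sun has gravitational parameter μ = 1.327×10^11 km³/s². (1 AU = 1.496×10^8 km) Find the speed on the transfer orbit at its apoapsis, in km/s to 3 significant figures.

v = 8.39 km/s

In km: r₁ = 2.15 × 1.496×10^8 = 3.2164×10^8 km; r₂ = 6.36 × 1.496×10^8 = 9.51456×10^8 km.
Transfer-ellipse semi-major axis a_t = (r₁ + r₂)/2 = (3.2164×10^8 + 9.51456×10^8)/2 = 6.36548×10^8 km.
At apoapsis, r = 9.51456×10^8 km.
Vis-viva: v = √[μ(2/r − 1/a_t)] = √[1.327×10^11 × (2/9.51456×10^8 − 1/6.36548×10^8)] = 8.395 km/s.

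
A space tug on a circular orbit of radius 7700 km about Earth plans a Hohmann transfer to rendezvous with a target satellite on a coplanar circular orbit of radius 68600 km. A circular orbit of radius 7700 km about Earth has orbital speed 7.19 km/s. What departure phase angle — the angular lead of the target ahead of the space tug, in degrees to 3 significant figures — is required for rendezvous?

φ = 105°

From the circular-orbit relation v² = μ/r at r = 7700 km: μ = v²r = (7.19)² × 7700 = 3.98060×10^5 km³/s².
Semi-major axis of the transfer orbit: a_t = (7700 + 68600)/2 = 38150 km.
The half-period of the transfer ellipse is t = π√(a_t³/μ) = 37104 s.
The target's mean motion on its circular orbit is ω₂ = √(μ/r₂³) = 3.5115×10^-5 rad/s.
Angle swept by the target during transfer: ω₂·t = 1.3029 rad = 74.65°.
The space tug traverses 180° on the transfer ellipse, so the target must lead by 180° − 74.65° = 105°.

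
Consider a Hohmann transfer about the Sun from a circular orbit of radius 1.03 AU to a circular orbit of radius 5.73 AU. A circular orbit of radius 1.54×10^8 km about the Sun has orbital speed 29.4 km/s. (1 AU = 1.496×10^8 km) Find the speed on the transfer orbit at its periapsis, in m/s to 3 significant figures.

From the circular-orbit relation v² = μ/r at r = 1.54×10^8 km: μ = v²r = (29.4)² × 1.54×10^8 = 1.33111×10^11 km³/s².
In km: r₁ = 1.03 × 1.496×10^8 = 1.54088×10^8 km; r₂ = 5.73 × 1.496×10^8 = 8.57208×10^8 km.
Semi-major axis of the transfer orbit: a_t = (1.54088×10^8 + 8.57208×10^8)/2 = 5.05648×10^8 km.
At periapsis, r = 1.54088×10^8 km.
Applying v² = μ(2/r − 1/a_t): v = 38.27 km/s.

v = 38300 m/s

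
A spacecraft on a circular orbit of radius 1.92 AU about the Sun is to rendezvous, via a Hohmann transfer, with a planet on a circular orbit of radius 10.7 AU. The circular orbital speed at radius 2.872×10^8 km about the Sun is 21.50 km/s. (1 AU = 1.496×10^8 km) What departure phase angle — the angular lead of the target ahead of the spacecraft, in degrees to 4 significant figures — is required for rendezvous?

From the circular-orbit relation v² = μ/r at r = 2.872×10^8 km: μ = v²r = (21.50)² × 2.872×10^8 = 1.32758×10^11 km³/s².
In km: r₁ = 1.92 × 1.496×10^8 = 2.87232×10^8 km; r₂ = 10.7 × 1.496×10^8 = 1.60072×10^9 km.
Transfer-ellipse semi-major axis a_t = (r₁ + r₂)/2 = (2.87232×10^8 + 1.60072×10^9)/2 = 9.43976×10^8 km.
The half-period of the transfer ellipse is t = π√(a_t³/μ) = 2.5007×10^8 s.
The target's mean motion on its circular orbit is ω₂ = √(μ/r₂³) = 5.6893×10^-9 rad/s.
Angle swept by the target during transfer: ω₂·t = 1.42272 rad = 81.52°.
Arrival is 180° from departure on the ellipse, so φ = 180° − 81.52° = 98.48°.

φ = 98.48°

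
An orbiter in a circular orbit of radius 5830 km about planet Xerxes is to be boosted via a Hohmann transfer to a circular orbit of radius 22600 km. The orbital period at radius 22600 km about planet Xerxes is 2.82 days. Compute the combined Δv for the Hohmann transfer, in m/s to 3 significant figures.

From Kepler's third law T² = 4π²r³/μ at r = 22600 km, T = 2.82 days = 2.82 × 86400 s = 2.43648×10^5 s: μ = 4π²r³/T² = 7676.43 km³/s².
Semi-major axis of the transfer orbit: a_t = (5830 + 22600)/2 = 14215 km.
Circular speed at r₁: v₁ = √(μ/r₁) = √(7676.43/5830) = 1.147481 km/s.
On the transfer ellipse at r₁, vis-viva equation gives v_p = √[μ(2/r₁ − 1/a_t)] = 1.446859 km/s.
First burn Δv₁ = |v_p − v₁| = 0.299378 km/s.
Circular speed at r₂: v₂ = √(μ/r₂) = 0.58281 km/s.
Transfer-orbit speed at r₂: v_a = √[μ(2/r₂ − 1/a_t)] = 0.37324 km/s.
Second burn Δv₂ = |v₂ − v_a| = 0.209570 km/s.
Δv = Δv₁ + Δv₂ = 0.299378 + 0.209570 = 0.5089 km/s.

Δv = 509 m/s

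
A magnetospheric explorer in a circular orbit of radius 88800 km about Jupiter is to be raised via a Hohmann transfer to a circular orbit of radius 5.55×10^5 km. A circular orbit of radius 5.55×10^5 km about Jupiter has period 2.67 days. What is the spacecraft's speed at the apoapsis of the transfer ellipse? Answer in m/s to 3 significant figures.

v = 7940 m/s

From Kepler's third law T² = 4π²r³/μ at r = 5.55×10^5 km, T = 2.67 days = 2.67 × 86400 s = 2.30688×10^5 s: μ = 4π²r³/T² = 1.26820×10^8 km³/s².
The Hohmann ellipse has a_t = (r₁ + r₂)/2 = 3.219×10^5 km.
The apoapsis of the transfer ellipse is at r = 5.550×10^5 km.
Vis-viva: v = √[μ(2/r − 1/a_t)] = √[1.26820×10^8 × (2/5.550×10^5 − 1/3.219×10^5)] = 7.940 km/s.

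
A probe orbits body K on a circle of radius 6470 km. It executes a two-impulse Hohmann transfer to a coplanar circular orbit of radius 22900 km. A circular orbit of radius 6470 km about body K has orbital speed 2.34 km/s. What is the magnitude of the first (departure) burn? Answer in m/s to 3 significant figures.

Δv₁ = 582 m/s

From the circular-orbit relation v² = μ/r at r = 6470 km: μ = v²r = (2.34)² × 6470 = 35427.1 km³/s².
Semi-major axis of the transfer orbit: a_t = (6470 + 22900)/2 = 14685 km.
Circular speed at r = 6470 km: v_c = √(μ/r) = 2.3400 km/s.
Transfer-orbit speed at the same r (vis-viva, a = a_t): v_t = √[μ(2/r − 1/a_t)] = 2.9221 km/s.
Δv₁ = |v_t − v_c| = |2.9221 − 2.3400| = 0.5821 km/s.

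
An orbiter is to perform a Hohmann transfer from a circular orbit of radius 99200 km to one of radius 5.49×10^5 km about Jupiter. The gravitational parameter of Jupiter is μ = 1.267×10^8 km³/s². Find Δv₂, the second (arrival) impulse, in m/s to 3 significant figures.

Δv₂ = 6790 m/s

Transfer-ellipse semi-major axis a_t = (r₁ + r₂)/2 = (99200 + 5.490×10^5)/2 = 3.241×10^5 km.
On the circular orbit at r = 5.490×10^5 km, v_c = √(μ/r) = 15.192 km/s.
Vis-viva on the transfer ellipse at r = 5.490×10^5 km gives v_t = √[μ(2/r − 1/a_t)] = 8.4046 km/s.
Δv₂ = |v_t − v_c| = |8.4046 − 15.192| = 6.787 km/s.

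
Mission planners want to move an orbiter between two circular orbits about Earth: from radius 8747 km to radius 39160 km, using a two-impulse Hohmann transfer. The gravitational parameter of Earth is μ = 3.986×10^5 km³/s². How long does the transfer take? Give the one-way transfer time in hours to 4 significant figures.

The Hohmann ellipse has a_t = (r₁ + r₂)/2 = 23953.5 km.
By Kepler's third law the transfer-orbit period is T = 2π√(a_t³/μ), so t = T/2 = 18447 s.
Converting: 18447 s ÷ 3600 s/hour = 5.124 hours.

t = 5.124 hours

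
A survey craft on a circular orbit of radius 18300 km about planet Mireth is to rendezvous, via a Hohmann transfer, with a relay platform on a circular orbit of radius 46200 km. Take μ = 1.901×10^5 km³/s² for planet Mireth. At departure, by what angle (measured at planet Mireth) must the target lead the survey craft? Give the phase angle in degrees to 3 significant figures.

The Hohmann ellipse has a_t = (r₁ + r₂)/2 = 32250 km.
The half-period of the transfer ellipse is t = π√(a_t³/μ) = 41730 s.
The target's mean motion on its circular orbit is ω₂ = √(μ/r₂³) = 4.391×10^-5 rad/s.
Angle swept by the target during transfer: ω₂·t = 1.832 rad = 105.0°.
Arrival is 180° from departure on the ellipse, so φ = 180° − 105.0° = 75.0°.

φ = 75.0°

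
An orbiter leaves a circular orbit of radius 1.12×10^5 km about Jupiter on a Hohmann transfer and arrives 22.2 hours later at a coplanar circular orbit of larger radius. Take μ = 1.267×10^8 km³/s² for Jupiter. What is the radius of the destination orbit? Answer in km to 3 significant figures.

Transfer time t = 22.2 hours = 79920 s, and t = π√(a_t³/μ).
So a_t = (μ t²/π²)^(1/3) = (1.267×10^8 × (79920)² / π²)^(1/3) = 4.3444×10^5 km.
Since a_t = (r₁ + r₂)/2, r₂ = 2a_t − r₁ = 2×4.3444×10^5 − 1.120×10^5 = 7.5688×10^5 km.

r₂ = 7.57×10^5 km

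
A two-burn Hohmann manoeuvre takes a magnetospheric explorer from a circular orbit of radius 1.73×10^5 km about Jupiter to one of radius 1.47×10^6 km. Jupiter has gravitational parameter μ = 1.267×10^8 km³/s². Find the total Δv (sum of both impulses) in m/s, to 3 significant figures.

Semi-major axis of the transfer orbit: a_t = (1.730×10^5 + 1.470×10^6)/2 = 8.215×10^5 km.
At r₁ the circular-orbit speed is v₁ = √(μ/r₁) = 27.062 km/s.
On the transfer ellipse at r₁, vis-viva gives v_p = √[μ(2/r₁ − 1/a_t)] = 36.201 km/s.
First burn Δv₁ = |v_p − v₁| = 9.139 km/s.
At r₂, v₂ = √(μ/r₂) = 9.28388 km/s.
Transfer-orbit speed at r₂: v_a = √[μ(2/r₂ − 1/a_t)] = 4.26039 km/s.
Second burn Δv₂ = |v₂ − v_a| = 5.023 km/s.
Total Δv = Δv₁ + Δv₂ = 14.16 km/s.

Δv = 14200 m/s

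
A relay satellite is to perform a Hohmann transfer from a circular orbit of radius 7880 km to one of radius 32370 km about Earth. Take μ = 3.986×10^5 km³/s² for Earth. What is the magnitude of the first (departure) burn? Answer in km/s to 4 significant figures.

Transfer-ellipse semi-major axis a_t = (r₁ + r₂)/2 = (7880 + 32370)/2 = 20125 km.
Circular speed at r = 7880 km: v_c = √(μ/r) = 7.112 km/s.
Transfer-orbit speed at the same r (vis-viva, a = a_t): v_t = √[μ(2/r − 1/a_t)] = 9.020 km/s.
Δv₁ = |v_t − v_c| = |9.020 − 7.112| = 1.908 km/s.

Δv₁ = 1.908 km/s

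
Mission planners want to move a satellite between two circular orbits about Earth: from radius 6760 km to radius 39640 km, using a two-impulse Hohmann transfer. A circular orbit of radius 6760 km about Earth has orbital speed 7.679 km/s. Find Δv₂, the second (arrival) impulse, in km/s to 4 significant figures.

Δv₂ = 1.459 km/s

From the circular-orbit relation v² = μ/r at r = 6760 km: μ = v²r = (7.679)² × 6760 = 3.98617×10^5 km³/s².
Transfer-ellipse semi-major axis a_t = (r₁ + r₂)/2 = (6760 + 39640)/2 = 23200 km.
On the circular orbit at r = 39640 km, v_c = √(μ/r) = 3.171 km/s.
Transfer-orbit speed at the same r (vis-viva, a = a_t): v_t = √[μ(2/r − 1/a_t)] = 1.712 km/s.
Δv₂ = |v_t − v_c| = |1.712 − 3.171| = 1.459 km/s.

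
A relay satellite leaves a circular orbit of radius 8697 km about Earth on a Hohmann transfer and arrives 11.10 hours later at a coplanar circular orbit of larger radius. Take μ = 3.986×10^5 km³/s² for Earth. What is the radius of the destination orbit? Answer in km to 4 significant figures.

r₂ = 71510 km

Transfer time t = 11.10 hours = 39960 s, and t = π√(a_t³/μ).
So a_t = (μ t²/π²)^(1/3) = (3.986×10^5 × (39960)² / π²)^(1/3) = 40102 km.
Since a_t = (r₁ + r₂)/2, r₂ = 2a_t − r₁ = 2×40102 − 8697 = 71507 km.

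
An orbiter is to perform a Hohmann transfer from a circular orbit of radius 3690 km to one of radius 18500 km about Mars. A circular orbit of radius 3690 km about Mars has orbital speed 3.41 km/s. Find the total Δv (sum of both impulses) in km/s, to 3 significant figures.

Δv = 1.64 km/s

From the circular-orbit relation v² = μ/r at r = 3690 km: μ = v²r = (3.41)² × 3690 = 42907.7 km³/s².
Transfer-ellipse semi-major axis a_t = (r₁ + r₂)/2 = (3690 + 18500)/2 = 11095 km.
Circular speed at r₁: v₁ = √(μ/r₁) = √(42907.7/3690) = 3.4100 km/s.
On the transfer ellipse at r₁, vis-viva equation gives v_p = √[μ(2/r₁ − 1/a_t)] = 4.4033 km/s.
First burn Δv₁ = |v_p − v₁| = 0.9933 km/s.
At r₂, v₂ = √(μ/r₂) = 1.523 km/s.
Transfer-orbit speed at r₂: v_a = √[μ(2/r₂ − 1/a_t)] = 0.8783 km/s.
Second burn Δv₂ = |v₂ − v_a| = 0.6447 km/s.
Δv = Δv₁ + Δv₂ = 0.9933 + 0.6447 = 1.638 km/s.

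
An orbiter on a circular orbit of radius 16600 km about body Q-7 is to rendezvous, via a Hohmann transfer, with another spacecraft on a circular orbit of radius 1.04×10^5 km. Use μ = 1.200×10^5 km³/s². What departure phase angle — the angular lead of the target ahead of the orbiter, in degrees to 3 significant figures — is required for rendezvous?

Transfer-ellipse semi-major axis a_t = (r₁ + r₂)/2 = (16600 + 1.040×10^5)/2 = 60300 km.
The half-period of the transfer ellipse is t = π√(a_t³/μ) = 1.343×10^5 s.
Target angular speed ω₂ = √(μ/r₂³) = 1.033×10^-5 rad/s.
Angle swept by the target during transfer: ω₂·t = 1.387 rad = 79.47°.
The orbiter traverses 180° on the transfer ellipse, so the target must lead by 180° − 79.47° = 101°.

φ = 101°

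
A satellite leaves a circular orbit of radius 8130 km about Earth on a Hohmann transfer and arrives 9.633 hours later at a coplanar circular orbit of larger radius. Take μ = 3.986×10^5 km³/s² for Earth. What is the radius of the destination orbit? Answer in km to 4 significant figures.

Transfer time t = 9.633 hours = 34678.8 s, and t = π√(a_t³/μ).
So a_t = (μ t²/π²)^(1/3) = (3.986×10^5 × (34678.8)² / π²)^(1/3) = 36486 km.
Since a_t = (r₁ + r₂)/2, r₂ = 2a_t − r₁ = 2×36486 − 8130 = 64842 km.

r₂ = 64840 km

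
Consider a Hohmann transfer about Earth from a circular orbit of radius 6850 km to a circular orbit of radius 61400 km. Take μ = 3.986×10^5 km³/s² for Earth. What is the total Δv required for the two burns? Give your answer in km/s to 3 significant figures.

Δv = 4.01 km/s

Transfer-ellipse semi-major axis a_t = (r₁ + r₂)/2 = (6850 + 61400)/2 = 34125 km.
At r₁ the circular-orbit speed is v₁ = √(μ/r₁) = 7.6282 km/s.
On the transfer ellipse at r₁, v² = μ(2/r − 1/a) gives v_p = √[μ(2/r₁ − 1/a_t)] = 10.232 km/s.
First burn Δv₁ = |v_p − v₁| = 2.604 km/s.
Circular speed at r₂: v₂ = √(μ/r₂) = 2.548 km/s.
Transfer-orbit speed at r₂: v_a = √[μ(2/r₂ − 1/a_t)] = 1.142 km/s.
Second burn Δv₂ = |v₂ − v_a| = 1.406 km/s.
Δv = Δv₁ + Δv₂ = 2.604 + 1.406 = 4.010 km/s.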